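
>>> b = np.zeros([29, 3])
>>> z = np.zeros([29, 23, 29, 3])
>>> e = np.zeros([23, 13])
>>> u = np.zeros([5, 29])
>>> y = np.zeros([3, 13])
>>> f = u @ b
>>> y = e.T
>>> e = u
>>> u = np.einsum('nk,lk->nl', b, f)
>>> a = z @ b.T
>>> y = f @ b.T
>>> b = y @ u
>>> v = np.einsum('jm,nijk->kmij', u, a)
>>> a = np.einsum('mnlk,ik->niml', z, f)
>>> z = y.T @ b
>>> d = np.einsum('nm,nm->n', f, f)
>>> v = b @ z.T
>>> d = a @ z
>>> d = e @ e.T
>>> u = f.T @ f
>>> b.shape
(5, 5)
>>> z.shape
(29, 5)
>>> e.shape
(5, 29)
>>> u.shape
(3, 3)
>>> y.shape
(5, 29)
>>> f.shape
(5, 3)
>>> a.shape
(23, 5, 29, 29)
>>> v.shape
(5, 29)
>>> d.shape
(5, 5)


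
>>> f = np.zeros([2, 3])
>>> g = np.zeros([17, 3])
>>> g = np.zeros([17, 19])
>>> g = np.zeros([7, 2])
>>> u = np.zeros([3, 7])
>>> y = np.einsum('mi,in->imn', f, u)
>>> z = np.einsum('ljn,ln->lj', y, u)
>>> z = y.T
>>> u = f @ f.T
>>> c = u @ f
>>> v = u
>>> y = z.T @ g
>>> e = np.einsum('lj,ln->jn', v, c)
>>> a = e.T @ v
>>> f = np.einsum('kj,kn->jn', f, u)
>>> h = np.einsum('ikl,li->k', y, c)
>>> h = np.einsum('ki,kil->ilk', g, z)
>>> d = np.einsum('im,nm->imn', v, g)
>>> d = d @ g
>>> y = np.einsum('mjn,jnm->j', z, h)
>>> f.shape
(3, 2)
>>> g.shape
(7, 2)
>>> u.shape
(2, 2)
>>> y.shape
(2,)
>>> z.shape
(7, 2, 3)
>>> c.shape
(2, 3)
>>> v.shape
(2, 2)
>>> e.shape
(2, 3)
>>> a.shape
(3, 2)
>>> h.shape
(2, 3, 7)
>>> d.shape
(2, 2, 2)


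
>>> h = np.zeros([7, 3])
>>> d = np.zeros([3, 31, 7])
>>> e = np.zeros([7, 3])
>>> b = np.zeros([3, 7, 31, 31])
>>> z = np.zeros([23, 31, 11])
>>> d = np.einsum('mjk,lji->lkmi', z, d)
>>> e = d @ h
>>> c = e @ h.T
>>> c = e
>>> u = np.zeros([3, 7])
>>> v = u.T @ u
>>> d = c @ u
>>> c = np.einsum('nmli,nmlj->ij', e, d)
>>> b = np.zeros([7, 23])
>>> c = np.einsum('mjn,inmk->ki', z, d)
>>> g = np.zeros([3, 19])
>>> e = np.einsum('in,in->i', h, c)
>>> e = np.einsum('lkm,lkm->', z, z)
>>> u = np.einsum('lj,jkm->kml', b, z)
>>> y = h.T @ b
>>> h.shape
(7, 3)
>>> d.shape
(3, 11, 23, 7)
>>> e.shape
()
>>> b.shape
(7, 23)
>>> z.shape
(23, 31, 11)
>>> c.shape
(7, 3)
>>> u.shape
(31, 11, 7)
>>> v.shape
(7, 7)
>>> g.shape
(3, 19)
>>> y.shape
(3, 23)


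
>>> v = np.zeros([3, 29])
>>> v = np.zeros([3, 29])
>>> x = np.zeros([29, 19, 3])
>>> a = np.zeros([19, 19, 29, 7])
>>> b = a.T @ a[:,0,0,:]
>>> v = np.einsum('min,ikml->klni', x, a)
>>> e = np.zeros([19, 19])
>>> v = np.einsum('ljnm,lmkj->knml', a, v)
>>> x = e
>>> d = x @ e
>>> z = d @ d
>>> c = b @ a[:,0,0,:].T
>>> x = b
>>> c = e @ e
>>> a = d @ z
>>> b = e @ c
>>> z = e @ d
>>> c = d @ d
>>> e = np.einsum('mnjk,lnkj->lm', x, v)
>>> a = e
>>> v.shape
(3, 29, 7, 19)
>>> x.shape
(7, 29, 19, 7)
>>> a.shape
(3, 7)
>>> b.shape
(19, 19)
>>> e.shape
(3, 7)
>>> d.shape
(19, 19)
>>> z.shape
(19, 19)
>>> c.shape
(19, 19)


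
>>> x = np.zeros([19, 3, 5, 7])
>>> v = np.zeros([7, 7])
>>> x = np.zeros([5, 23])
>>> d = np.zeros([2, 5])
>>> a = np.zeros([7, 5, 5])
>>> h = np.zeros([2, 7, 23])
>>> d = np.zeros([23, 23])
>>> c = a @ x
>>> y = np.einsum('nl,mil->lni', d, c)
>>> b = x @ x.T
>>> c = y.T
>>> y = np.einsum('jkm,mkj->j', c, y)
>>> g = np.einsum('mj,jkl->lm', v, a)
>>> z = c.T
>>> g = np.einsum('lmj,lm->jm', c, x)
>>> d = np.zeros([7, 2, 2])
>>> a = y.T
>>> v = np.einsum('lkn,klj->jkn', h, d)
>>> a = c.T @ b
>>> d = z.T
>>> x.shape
(5, 23)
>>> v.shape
(2, 7, 23)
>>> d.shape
(5, 23, 23)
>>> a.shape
(23, 23, 5)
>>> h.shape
(2, 7, 23)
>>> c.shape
(5, 23, 23)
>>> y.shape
(5,)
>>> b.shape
(5, 5)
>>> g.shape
(23, 23)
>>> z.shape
(23, 23, 5)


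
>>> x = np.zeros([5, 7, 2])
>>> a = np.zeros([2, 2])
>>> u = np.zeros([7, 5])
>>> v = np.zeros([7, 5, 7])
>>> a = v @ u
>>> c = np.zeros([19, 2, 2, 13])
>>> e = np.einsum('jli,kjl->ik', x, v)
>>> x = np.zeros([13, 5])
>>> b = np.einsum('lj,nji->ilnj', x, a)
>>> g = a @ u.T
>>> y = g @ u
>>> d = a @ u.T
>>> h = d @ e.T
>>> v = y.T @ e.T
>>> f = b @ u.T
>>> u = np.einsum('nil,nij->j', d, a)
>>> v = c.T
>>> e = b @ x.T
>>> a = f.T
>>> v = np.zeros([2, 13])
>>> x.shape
(13, 5)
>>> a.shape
(7, 7, 13, 5)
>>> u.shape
(5,)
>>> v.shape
(2, 13)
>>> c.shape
(19, 2, 2, 13)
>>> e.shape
(5, 13, 7, 13)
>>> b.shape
(5, 13, 7, 5)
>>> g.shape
(7, 5, 7)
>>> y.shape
(7, 5, 5)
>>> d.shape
(7, 5, 7)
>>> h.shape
(7, 5, 2)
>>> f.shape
(5, 13, 7, 7)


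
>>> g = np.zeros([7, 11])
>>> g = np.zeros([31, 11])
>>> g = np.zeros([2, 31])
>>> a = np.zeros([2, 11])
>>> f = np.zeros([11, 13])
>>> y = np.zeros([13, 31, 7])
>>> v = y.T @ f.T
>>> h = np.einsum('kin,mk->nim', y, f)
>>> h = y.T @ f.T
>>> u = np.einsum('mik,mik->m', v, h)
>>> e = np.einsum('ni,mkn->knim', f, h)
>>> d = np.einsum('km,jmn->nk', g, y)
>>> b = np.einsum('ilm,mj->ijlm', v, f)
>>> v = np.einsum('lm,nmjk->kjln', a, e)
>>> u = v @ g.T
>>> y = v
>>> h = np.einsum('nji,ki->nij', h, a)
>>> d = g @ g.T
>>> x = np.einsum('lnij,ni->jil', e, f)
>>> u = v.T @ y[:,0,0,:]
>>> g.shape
(2, 31)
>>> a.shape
(2, 11)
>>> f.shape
(11, 13)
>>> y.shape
(7, 13, 2, 31)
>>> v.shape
(7, 13, 2, 31)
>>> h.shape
(7, 11, 31)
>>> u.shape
(31, 2, 13, 31)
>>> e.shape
(31, 11, 13, 7)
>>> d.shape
(2, 2)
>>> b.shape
(7, 13, 31, 11)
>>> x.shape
(7, 13, 31)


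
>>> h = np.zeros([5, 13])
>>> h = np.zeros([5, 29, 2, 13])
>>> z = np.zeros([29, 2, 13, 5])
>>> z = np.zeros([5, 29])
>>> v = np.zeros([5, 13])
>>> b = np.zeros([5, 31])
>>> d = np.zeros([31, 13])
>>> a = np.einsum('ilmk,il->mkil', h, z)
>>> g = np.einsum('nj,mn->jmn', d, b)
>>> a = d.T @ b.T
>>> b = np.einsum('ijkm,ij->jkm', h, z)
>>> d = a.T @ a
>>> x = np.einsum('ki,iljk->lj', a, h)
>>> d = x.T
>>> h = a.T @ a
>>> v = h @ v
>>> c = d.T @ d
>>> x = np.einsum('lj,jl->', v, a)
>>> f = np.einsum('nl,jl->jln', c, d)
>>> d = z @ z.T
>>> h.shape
(5, 5)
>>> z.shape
(5, 29)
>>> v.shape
(5, 13)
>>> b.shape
(29, 2, 13)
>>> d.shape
(5, 5)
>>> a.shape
(13, 5)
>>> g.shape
(13, 5, 31)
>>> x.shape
()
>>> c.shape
(29, 29)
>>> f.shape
(2, 29, 29)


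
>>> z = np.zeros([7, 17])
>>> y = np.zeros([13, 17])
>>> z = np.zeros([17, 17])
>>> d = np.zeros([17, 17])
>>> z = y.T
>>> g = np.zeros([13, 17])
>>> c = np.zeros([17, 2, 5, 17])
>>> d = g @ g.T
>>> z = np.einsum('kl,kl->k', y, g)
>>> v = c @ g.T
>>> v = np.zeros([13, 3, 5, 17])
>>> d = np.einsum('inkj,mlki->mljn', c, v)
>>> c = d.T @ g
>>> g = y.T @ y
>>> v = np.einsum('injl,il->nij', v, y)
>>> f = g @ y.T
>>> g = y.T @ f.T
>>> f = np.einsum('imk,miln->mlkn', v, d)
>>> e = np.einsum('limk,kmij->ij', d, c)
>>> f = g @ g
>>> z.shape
(13,)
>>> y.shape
(13, 17)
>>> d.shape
(13, 3, 17, 2)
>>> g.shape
(17, 17)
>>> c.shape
(2, 17, 3, 17)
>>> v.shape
(3, 13, 5)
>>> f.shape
(17, 17)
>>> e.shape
(3, 17)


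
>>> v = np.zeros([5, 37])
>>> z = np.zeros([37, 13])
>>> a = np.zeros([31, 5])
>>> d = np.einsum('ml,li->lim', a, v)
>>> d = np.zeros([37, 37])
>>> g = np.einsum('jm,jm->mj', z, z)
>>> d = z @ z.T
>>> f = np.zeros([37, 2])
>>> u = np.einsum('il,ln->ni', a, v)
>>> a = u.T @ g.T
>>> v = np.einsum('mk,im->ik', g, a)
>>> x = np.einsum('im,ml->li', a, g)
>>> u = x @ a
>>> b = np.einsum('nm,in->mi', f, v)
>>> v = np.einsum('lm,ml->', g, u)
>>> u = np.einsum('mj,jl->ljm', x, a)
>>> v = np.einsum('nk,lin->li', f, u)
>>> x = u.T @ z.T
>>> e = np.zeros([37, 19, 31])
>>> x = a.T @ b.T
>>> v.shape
(13, 31)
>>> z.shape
(37, 13)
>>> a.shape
(31, 13)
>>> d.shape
(37, 37)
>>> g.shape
(13, 37)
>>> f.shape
(37, 2)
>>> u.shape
(13, 31, 37)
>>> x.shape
(13, 2)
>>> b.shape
(2, 31)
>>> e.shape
(37, 19, 31)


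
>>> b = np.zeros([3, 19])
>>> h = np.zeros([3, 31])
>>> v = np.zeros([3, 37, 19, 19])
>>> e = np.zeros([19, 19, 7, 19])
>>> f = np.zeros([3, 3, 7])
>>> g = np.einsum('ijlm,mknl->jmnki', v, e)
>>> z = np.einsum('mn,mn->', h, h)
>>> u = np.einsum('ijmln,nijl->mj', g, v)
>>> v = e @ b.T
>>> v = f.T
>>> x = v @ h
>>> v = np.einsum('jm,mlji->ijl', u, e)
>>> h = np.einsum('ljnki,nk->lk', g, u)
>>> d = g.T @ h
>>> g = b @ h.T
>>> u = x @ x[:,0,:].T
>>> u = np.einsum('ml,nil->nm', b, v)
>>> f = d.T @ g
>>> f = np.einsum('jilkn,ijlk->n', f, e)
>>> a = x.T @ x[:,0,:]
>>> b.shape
(3, 19)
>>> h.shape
(37, 19)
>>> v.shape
(19, 7, 19)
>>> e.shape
(19, 19, 7, 19)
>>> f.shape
(37,)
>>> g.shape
(3, 37)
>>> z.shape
()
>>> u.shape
(19, 3)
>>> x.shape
(7, 3, 31)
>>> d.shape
(3, 19, 7, 19, 19)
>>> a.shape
(31, 3, 31)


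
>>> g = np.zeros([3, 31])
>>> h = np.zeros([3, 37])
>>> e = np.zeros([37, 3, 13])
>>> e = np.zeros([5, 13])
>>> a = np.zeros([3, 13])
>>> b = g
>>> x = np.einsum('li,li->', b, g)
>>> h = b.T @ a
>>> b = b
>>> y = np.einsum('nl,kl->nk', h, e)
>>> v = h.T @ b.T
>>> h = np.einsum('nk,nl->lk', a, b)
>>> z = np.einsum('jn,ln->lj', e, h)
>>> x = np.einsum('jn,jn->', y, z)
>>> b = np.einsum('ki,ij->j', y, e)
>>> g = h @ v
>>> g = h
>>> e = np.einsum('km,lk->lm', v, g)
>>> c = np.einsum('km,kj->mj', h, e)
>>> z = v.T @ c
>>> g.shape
(31, 13)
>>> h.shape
(31, 13)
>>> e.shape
(31, 3)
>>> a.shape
(3, 13)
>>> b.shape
(13,)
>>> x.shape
()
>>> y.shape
(31, 5)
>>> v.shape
(13, 3)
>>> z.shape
(3, 3)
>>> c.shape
(13, 3)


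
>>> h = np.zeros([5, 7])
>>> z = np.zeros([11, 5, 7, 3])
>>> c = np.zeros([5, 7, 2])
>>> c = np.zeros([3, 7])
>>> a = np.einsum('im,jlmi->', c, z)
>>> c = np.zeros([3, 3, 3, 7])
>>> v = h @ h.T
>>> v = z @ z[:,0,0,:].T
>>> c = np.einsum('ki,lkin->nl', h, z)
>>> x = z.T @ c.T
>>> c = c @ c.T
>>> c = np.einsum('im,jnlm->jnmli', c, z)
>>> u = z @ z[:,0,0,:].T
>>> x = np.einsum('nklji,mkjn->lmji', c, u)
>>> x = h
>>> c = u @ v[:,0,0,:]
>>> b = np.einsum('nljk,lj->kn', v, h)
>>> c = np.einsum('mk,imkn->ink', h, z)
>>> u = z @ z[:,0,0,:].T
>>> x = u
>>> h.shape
(5, 7)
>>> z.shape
(11, 5, 7, 3)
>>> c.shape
(11, 3, 7)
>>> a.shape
()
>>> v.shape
(11, 5, 7, 11)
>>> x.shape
(11, 5, 7, 11)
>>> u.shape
(11, 5, 7, 11)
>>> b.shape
(11, 11)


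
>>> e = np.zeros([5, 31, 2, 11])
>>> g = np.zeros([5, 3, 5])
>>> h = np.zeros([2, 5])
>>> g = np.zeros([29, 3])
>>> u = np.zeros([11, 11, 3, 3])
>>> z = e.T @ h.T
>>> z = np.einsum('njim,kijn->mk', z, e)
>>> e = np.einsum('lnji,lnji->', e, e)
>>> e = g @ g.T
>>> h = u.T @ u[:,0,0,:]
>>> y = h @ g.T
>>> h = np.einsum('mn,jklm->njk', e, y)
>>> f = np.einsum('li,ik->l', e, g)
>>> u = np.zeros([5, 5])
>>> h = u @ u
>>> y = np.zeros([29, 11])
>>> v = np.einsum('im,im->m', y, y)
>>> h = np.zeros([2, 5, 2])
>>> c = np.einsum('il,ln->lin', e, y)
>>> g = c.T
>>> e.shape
(29, 29)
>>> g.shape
(11, 29, 29)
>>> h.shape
(2, 5, 2)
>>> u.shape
(5, 5)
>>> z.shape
(2, 5)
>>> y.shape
(29, 11)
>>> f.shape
(29,)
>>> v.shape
(11,)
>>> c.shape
(29, 29, 11)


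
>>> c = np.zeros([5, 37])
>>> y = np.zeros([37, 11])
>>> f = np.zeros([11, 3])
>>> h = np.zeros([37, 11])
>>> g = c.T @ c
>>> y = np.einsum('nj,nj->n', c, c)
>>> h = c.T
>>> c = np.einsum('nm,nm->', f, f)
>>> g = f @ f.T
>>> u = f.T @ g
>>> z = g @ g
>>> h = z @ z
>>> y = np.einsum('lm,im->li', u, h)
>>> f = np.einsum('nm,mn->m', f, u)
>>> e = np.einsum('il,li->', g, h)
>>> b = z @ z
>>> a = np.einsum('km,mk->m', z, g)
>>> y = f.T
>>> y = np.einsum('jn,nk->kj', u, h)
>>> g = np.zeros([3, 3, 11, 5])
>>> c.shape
()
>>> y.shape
(11, 3)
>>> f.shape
(3,)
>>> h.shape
(11, 11)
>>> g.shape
(3, 3, 11, 5)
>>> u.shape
(3, 11)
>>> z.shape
(11, 11)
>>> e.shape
()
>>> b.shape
(11, 11)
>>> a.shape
(11,)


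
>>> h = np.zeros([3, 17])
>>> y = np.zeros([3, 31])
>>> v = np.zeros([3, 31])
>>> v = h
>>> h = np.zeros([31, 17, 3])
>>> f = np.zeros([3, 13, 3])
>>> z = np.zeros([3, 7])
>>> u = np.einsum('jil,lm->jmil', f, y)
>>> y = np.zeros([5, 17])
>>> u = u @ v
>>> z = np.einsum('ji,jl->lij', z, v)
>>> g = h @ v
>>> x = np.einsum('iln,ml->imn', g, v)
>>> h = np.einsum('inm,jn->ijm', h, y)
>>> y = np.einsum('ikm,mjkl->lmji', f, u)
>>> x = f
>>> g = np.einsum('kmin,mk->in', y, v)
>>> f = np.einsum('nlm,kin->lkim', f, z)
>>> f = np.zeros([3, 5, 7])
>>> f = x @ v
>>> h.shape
(31, 5, 3)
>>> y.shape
(17, 3, 31, 3)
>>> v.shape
(3, 17)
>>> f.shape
(3, 13, 17)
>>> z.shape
(17, 7, 3)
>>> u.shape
(3, 31, 13, 17)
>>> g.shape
(31, 3)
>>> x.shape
(3, 13, 3)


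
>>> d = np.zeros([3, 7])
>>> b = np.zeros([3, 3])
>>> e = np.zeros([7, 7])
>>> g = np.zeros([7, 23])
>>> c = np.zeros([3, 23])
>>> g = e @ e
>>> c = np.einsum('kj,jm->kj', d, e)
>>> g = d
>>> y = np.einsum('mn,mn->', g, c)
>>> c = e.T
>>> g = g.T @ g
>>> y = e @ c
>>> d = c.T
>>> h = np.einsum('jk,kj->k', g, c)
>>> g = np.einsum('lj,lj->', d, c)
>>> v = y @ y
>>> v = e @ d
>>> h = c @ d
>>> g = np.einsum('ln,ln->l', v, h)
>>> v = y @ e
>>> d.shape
(7, 7)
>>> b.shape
(3, 3)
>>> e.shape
(7, 7)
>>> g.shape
(7,)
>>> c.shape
(7, 7)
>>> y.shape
(7, 7)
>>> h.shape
(7, 7)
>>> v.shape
(7, 7)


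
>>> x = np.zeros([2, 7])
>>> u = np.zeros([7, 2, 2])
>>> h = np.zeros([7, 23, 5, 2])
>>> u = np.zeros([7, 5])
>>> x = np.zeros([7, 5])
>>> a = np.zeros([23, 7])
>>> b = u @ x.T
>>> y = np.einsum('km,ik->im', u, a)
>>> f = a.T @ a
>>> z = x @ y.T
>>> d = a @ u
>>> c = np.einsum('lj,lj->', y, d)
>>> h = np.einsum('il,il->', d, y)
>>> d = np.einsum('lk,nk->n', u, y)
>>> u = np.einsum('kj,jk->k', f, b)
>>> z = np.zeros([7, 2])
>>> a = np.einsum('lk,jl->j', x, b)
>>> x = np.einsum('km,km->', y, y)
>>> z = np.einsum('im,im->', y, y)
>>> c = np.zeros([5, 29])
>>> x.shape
()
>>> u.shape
(7,)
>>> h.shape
()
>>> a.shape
(7,)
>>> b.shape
(7, 7)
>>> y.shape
(23, 5)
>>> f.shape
(7, 7)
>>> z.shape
()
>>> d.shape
(23,)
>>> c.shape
(5, 29)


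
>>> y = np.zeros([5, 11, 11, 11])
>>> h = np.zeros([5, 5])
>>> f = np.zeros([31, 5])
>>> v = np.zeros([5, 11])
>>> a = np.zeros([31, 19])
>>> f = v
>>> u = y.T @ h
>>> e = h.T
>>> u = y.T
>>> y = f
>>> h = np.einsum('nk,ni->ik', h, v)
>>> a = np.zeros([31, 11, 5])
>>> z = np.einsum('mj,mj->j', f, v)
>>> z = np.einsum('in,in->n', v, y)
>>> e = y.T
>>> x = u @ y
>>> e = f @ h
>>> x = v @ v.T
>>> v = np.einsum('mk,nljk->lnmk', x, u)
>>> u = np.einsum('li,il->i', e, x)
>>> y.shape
(5, 11)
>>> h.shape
(11, 5)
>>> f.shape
(5, 11)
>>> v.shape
(11, 11, 5, 5)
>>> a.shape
(31, 11, 5)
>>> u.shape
(5,)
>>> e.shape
(5, 5)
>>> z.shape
(11,)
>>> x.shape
(5, 5)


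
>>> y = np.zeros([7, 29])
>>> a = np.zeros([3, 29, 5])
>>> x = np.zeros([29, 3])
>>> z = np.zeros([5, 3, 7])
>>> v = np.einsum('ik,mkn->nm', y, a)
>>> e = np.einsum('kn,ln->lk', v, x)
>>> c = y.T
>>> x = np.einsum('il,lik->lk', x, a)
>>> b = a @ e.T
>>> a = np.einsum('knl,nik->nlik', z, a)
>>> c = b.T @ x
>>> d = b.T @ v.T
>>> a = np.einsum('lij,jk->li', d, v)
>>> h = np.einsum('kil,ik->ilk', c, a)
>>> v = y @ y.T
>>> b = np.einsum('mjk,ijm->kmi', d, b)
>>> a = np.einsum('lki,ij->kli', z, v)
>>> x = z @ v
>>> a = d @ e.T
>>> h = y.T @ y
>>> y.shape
(7, 29)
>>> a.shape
(29, 29, 29)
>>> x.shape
(5, 3, 7)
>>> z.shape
(5, 3, 7)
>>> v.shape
(7, 7)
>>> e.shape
(29, 5)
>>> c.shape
(29, 29, 5)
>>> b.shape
(5, 29, 3)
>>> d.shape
(29, 29, 5)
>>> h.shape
(29, 29)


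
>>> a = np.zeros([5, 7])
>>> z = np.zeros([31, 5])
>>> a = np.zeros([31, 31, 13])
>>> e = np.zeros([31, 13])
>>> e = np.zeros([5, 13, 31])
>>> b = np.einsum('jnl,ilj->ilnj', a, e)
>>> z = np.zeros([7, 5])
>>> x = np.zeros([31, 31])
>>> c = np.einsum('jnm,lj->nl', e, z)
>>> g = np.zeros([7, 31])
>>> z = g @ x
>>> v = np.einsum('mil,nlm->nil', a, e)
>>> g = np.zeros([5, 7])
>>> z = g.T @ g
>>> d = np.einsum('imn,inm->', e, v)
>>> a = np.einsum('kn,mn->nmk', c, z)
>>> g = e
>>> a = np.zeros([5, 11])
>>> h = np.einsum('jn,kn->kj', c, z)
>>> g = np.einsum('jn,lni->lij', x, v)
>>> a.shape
(5, 11)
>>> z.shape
(7, 7)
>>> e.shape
(5, 13, 31)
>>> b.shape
(5, 13, 31, 31)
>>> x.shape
(31, 31)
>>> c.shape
(13, 7)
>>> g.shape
(5, 13, 31)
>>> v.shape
(5, 31, 13)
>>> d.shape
()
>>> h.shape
(7, 13)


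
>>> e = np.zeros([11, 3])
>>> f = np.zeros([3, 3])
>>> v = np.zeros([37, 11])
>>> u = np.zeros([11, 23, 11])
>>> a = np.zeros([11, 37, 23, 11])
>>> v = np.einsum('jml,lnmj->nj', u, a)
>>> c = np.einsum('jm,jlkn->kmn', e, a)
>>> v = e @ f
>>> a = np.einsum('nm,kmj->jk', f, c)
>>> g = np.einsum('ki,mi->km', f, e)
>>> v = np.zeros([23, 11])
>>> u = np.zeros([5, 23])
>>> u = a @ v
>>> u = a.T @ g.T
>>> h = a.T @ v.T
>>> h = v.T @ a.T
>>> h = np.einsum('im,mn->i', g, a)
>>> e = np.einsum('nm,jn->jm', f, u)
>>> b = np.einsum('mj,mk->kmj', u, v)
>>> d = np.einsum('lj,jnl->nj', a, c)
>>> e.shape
(23, 3)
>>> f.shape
(3, 3)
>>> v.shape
(23, 11)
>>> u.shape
(23, 3)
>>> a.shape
(11, 23)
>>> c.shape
(23, 3, 11)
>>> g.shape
(3, 11)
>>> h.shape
(3,)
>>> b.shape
(11, 23, 3)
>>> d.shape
(3, 23)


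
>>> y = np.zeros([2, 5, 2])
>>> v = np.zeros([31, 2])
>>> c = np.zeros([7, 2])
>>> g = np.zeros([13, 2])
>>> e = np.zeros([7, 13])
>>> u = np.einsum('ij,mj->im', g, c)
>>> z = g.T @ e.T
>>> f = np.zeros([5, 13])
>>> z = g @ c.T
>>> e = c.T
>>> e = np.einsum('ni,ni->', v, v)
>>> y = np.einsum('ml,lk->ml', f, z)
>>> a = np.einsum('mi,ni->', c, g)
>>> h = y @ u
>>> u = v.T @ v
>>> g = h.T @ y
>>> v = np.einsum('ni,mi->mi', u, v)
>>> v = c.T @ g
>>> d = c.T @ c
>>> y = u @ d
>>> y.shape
(2, 2)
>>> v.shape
(2, 13)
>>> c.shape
(7, 2)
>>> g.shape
(7, 13)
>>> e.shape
()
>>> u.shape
(2, 2)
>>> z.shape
(13, 7)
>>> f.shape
(5, 13)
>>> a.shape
()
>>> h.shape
(5, 7)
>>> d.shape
(2, 2)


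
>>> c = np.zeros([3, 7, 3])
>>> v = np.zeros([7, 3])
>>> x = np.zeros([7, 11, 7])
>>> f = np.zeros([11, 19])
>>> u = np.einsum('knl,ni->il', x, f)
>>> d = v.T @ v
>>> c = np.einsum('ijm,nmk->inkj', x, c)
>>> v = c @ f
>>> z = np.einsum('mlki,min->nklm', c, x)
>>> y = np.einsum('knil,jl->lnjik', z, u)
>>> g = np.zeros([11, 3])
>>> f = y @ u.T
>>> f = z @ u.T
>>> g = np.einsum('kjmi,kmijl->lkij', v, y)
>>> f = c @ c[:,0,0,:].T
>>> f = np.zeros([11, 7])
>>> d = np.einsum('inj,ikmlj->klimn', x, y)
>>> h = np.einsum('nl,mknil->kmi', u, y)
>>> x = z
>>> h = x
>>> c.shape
(7, 3, 3, 11)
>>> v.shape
(7, 3, 3, 19)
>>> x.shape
(7, 3, 3, 7)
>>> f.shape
(11, 7)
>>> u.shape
(19, 7)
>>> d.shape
(3, 3, 7, 19, 11)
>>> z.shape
(7, 3, 3, 7)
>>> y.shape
(7, 3, 19, 3, 7)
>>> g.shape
(7, 7, 19, 3)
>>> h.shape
(7, 3, 3, 7)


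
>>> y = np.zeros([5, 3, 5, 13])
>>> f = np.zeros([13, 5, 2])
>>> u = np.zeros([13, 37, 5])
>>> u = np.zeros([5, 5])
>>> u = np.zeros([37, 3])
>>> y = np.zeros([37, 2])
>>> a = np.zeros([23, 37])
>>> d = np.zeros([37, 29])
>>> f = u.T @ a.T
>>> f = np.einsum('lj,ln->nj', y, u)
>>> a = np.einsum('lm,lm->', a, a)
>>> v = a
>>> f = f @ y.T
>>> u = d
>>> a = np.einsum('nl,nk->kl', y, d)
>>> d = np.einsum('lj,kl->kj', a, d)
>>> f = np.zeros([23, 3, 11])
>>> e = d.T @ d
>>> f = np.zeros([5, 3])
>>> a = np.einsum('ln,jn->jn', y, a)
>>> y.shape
(37, 2)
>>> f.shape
(5, 3)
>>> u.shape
(37, 29)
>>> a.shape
(29, 2)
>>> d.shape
(37, 2)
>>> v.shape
()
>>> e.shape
(2, 2)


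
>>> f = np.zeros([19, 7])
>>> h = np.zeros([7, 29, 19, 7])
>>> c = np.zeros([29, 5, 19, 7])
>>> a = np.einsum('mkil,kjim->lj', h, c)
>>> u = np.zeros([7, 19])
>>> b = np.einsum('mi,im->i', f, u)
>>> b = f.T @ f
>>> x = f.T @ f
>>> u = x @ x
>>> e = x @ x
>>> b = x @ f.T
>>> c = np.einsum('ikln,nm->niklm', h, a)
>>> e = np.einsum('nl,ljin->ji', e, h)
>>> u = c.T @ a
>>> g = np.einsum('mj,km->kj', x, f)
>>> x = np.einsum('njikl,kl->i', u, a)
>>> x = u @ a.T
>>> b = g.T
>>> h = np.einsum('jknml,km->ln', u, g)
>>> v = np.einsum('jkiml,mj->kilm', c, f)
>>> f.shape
(19, 7)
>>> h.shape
(5, 29)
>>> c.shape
(7, 7, 29, 19, 5)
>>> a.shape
(7, 5)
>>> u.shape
(5, 19, 29, 7, 5)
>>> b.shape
(7, 19)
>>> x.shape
(5, 19, 29, 7, 7)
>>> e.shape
(29, 19)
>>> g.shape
(19, 7)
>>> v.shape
(7, 29, 5, 19)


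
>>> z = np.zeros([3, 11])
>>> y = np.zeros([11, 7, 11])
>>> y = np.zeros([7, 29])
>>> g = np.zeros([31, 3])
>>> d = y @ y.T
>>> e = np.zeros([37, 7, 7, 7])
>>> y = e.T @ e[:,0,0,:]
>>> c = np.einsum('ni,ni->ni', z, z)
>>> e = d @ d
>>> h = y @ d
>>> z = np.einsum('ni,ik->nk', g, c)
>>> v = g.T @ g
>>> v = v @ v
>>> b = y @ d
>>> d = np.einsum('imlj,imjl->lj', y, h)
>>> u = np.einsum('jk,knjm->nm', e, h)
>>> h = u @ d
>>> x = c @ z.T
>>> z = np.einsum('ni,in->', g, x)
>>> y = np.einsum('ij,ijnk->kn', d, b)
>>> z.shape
()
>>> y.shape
(7, 7)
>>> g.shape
(31, 3)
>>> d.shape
(7, 7)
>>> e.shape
(7, 7)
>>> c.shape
(3, 11)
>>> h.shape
(7, 7)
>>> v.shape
(3, 3)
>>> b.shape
(7, 7, 7, 7)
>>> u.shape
(7, 7)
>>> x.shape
(3, 31)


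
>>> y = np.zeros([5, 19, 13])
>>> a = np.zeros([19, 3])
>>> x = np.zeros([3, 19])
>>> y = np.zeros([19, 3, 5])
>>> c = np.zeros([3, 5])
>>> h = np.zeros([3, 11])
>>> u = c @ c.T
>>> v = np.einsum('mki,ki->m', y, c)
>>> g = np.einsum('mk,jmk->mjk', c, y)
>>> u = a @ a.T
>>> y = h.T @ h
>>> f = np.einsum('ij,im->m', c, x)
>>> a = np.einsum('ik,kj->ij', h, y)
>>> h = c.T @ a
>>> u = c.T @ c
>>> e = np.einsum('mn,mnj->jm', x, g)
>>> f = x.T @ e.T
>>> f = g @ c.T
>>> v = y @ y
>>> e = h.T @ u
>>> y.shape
(11, 11)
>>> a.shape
(3, 11)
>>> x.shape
(3, 19)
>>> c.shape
(3, 5)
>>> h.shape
(5, 11)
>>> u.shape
(5, 5)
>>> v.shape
(11, 11)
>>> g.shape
(3, 19, 5)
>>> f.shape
(3, 19, 3)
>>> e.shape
(11, 5)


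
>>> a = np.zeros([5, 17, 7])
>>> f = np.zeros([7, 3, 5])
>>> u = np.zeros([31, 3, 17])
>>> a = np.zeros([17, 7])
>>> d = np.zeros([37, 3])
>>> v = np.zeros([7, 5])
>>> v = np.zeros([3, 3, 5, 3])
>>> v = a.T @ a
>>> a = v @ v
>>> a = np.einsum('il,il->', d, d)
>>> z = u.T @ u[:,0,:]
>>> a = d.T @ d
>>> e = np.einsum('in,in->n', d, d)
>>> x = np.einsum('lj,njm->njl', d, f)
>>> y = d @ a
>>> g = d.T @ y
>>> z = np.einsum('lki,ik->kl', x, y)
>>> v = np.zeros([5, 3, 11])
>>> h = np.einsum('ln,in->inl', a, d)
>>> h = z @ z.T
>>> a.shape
(3, 3)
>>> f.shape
(7, 3, 5)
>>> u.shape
(31, 3, 17)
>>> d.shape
(37, 3)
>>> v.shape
(5, 3, 11)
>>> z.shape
(3, 7)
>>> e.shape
(3,)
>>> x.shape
(7, 3, 37)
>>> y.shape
(37, 3)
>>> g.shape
(3, 3)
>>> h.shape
(3, 3)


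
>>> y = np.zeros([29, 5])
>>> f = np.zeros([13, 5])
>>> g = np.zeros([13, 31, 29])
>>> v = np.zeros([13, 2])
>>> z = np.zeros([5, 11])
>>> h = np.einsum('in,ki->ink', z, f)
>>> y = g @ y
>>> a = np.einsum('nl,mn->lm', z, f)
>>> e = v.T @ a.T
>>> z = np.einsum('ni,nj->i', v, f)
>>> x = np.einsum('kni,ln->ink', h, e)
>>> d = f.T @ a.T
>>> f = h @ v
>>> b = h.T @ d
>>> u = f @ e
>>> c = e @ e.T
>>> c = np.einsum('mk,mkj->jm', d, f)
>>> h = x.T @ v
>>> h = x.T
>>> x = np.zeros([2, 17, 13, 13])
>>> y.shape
(13, 31, 5)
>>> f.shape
(5, 11, 2)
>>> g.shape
(13, 31, 29)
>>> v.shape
(13, 2)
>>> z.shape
(2,)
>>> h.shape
(5, 11, 13)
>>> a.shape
(11, 13)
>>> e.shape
(2, 11)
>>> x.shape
(2, 17, 13, 13)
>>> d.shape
(5, 11)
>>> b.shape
(13, 11, 11)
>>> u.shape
(5, 11, 11)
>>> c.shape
(2, 5)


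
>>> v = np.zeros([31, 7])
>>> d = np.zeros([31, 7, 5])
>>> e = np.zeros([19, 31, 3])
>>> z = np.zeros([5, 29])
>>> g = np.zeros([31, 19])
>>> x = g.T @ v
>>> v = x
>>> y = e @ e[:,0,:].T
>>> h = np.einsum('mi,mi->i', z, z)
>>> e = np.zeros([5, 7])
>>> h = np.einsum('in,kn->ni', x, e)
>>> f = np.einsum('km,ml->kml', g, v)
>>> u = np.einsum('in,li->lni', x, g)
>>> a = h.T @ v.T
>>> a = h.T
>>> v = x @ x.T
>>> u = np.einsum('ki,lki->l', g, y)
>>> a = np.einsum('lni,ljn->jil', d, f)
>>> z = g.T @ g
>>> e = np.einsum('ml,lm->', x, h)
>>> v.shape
(19, 19)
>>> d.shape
(31, 7, 5)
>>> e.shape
()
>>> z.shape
(19, 19)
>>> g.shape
(31, 19)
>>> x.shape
(19, 7)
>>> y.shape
(19, 31, 19)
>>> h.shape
(7, 19)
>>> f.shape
(31, 19, 7)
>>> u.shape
(19,)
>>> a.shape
(19, 5, 31)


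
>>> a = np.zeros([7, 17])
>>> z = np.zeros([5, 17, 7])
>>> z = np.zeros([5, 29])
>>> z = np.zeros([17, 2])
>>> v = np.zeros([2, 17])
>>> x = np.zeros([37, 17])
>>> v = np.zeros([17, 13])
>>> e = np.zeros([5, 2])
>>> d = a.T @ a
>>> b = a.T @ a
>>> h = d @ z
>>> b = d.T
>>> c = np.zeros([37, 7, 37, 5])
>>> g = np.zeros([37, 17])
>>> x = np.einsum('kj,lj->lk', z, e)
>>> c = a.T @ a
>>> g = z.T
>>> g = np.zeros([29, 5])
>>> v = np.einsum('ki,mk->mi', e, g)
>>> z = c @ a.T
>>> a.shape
(7, 17)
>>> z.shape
(17, 7)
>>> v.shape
(29, 2)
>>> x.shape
(5, 17)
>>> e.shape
(5, 2)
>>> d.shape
(17, 17)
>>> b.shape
(17, 17)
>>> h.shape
(17, 2)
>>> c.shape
(17, 17)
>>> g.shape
(29, 5)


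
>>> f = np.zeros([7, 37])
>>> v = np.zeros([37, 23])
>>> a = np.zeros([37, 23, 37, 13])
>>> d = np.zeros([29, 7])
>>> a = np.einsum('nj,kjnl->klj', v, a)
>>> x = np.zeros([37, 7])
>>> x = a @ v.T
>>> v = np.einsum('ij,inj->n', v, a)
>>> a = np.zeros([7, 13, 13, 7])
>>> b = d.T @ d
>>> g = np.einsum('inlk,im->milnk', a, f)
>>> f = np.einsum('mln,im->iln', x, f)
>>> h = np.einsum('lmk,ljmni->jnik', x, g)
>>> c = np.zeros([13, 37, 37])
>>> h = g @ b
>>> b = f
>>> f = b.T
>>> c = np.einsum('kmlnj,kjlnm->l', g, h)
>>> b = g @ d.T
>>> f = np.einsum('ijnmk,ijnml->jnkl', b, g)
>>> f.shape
(7, 13, 29, 7)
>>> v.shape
(13,)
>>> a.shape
(7, 13, 13, 7)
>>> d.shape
(29, 7)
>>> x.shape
(37, 13, 37)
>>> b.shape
(37, 7, 13, 13, 29)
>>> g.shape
(37, 7, 13, 13, 7)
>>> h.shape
(37, 7, 13, 13, 7)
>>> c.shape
(13,)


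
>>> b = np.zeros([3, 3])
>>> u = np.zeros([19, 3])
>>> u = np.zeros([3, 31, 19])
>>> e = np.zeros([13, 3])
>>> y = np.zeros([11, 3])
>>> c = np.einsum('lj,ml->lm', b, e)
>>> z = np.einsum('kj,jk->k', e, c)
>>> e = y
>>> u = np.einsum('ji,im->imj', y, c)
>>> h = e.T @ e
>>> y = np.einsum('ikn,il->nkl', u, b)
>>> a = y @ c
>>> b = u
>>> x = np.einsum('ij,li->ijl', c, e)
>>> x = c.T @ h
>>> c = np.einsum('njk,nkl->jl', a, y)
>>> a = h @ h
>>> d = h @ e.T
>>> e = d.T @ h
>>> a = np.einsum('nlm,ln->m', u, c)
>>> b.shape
(3, 13, 11)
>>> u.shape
(3, 13, 11)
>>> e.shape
(11, 3)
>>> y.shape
(11, 13, 3)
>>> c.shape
(13, 3)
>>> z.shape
(13,)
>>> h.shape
(3, 3)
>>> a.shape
(11,)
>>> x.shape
(13, 3)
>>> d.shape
(3, 11)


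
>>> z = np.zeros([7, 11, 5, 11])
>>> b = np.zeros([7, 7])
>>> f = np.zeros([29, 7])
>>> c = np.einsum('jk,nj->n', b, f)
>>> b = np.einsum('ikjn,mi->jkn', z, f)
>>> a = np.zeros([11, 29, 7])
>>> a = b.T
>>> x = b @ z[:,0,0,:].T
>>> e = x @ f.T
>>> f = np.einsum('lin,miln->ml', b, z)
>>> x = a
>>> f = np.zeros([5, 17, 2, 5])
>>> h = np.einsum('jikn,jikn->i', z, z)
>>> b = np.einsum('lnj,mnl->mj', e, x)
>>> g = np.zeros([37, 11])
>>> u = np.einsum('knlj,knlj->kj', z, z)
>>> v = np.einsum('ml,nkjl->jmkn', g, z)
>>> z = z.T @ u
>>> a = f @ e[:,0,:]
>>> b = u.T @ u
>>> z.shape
(11, 5, 11, 11)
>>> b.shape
(11, 11)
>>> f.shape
(5, 17, 2, 5)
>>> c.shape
(29,)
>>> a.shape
(5, 17, 2, 29)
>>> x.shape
(11, 11, 5)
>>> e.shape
(5, 11, 29)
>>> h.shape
(11,)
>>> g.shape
(37, 11)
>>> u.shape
(7, 11)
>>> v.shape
(5, 37, 11, 7)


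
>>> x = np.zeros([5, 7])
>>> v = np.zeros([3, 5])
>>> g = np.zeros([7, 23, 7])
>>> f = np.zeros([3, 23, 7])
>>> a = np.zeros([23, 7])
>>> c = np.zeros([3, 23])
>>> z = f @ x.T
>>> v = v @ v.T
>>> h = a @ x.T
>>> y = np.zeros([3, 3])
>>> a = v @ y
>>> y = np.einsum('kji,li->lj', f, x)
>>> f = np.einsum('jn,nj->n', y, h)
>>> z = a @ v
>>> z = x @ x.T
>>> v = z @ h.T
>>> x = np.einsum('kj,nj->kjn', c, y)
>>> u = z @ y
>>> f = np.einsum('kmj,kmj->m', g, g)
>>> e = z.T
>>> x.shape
(3, 23, 5)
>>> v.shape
(5, 23)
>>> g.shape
(7, 23, 7)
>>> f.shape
(23,)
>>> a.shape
(3, 3)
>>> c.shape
(3, 23)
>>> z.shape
(5, 5)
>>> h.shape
(23, 5)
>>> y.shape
(5, 23)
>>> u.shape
(5, 23)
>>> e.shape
(5, 5)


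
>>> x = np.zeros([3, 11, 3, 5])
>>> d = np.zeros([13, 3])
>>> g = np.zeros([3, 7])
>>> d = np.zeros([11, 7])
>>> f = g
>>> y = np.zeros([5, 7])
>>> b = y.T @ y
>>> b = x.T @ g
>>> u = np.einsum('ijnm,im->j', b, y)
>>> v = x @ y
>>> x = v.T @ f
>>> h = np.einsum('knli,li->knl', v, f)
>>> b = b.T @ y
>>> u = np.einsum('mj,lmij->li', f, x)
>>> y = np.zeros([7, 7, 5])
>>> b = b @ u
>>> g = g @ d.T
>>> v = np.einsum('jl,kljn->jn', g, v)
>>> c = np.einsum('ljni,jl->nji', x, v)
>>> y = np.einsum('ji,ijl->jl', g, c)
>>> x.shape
(7, 3, 11, 7)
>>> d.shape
(11, 7)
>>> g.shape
(3, 11)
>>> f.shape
(3, 7)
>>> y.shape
(3, 7)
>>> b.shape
(7, 11, 3, 11)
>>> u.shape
(7, 11)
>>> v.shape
(3, 7)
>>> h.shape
(3, 11, 3)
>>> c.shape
(11, 3, 7)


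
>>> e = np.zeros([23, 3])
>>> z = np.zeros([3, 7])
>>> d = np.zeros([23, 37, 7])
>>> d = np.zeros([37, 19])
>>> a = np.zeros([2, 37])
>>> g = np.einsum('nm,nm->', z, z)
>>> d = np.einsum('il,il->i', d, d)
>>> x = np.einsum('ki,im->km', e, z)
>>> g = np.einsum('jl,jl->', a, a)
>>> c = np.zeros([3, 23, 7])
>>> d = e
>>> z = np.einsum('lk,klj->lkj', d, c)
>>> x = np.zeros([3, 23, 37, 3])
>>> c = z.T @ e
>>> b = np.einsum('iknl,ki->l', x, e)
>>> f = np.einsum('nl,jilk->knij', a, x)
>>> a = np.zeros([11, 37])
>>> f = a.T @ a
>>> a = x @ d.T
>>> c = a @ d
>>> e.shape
(23, 3)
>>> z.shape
(23, 3, 7)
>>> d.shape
(23, 3)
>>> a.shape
(3, 23, 37, 23)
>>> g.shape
()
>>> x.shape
(3, 23, 37, 3)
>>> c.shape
(3, 23, 37, 3)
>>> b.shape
(3,)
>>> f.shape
(37, 37)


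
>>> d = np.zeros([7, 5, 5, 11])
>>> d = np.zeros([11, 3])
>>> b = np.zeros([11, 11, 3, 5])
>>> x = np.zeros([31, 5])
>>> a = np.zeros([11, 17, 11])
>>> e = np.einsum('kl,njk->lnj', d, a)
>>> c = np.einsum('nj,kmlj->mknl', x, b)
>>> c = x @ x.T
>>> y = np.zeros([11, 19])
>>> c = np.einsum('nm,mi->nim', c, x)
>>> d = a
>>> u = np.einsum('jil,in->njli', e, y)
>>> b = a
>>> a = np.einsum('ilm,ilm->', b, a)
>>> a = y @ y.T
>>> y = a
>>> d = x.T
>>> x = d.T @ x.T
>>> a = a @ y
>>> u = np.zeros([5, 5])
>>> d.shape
(5, 31)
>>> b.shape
(11, 17, 11)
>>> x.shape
(31, 31)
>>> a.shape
(11, 11)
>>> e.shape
(3, 11, 17)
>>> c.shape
(31, 5, 31)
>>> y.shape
(11, 11)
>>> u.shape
(5, 5)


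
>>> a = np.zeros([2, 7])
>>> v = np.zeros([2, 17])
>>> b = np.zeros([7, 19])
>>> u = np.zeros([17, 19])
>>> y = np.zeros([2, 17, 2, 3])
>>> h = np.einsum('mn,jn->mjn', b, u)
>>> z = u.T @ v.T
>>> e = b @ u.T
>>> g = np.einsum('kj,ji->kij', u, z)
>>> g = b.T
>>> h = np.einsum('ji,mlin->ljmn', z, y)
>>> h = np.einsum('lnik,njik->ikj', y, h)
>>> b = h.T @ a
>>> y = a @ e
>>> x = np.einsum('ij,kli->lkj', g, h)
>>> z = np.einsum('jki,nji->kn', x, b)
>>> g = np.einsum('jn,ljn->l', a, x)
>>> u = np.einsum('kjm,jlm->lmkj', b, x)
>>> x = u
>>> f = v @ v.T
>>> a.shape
(2, 7)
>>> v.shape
(2, 17)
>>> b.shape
(19, 3, 7)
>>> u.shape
(2, 7, 19, 3)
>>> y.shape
(2, 17)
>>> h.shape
(2, 3, 19)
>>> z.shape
(2, 19)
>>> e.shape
(7, 17)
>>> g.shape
(3,)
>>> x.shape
(2, 7, 19, 3)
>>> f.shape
(2, 2)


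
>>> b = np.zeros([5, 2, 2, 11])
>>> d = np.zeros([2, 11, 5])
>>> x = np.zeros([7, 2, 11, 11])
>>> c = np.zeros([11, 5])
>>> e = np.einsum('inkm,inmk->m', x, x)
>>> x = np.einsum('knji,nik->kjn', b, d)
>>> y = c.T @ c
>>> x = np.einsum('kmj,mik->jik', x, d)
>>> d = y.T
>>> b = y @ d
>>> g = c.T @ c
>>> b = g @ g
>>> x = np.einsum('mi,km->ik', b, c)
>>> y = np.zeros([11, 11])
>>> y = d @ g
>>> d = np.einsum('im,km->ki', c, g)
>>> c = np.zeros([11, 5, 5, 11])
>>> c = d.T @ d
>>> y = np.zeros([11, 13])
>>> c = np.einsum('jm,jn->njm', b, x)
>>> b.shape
(5, 5)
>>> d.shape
(5, 11)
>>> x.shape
(5, 11)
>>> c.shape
(11, 5, 5)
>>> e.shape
(11,)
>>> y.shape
(11, 13)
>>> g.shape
(5, 5)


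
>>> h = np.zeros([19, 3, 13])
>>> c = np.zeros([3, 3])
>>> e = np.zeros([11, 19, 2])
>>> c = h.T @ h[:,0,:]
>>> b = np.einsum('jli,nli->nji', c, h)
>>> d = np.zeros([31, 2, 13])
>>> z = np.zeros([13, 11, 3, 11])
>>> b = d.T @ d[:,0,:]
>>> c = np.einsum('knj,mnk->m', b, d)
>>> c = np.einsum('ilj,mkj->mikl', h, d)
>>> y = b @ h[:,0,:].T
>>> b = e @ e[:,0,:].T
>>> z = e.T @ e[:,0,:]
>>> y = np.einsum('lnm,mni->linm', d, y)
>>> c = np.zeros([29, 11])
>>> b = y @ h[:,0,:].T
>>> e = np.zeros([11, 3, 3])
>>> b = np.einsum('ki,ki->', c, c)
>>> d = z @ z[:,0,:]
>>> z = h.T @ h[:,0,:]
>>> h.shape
(19, 3, 13)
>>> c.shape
(29, 11)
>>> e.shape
(11, 3, 3)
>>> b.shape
()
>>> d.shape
(2, 19, 2)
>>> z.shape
(13, 3, 13)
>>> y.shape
(31, 19, 2, 13)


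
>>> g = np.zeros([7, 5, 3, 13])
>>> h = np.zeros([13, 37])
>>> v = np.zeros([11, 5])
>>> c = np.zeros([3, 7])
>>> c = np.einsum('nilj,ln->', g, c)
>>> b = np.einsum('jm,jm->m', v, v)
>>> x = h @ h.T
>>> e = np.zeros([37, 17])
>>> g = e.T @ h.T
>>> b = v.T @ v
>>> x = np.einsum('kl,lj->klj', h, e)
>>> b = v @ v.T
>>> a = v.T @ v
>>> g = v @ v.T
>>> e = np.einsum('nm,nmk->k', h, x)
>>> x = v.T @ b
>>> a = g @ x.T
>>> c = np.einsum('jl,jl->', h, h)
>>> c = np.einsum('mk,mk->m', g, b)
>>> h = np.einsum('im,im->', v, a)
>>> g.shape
(11, 11)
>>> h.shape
()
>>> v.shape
(11, 5)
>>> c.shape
(11,)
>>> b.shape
(11, 11)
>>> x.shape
(5, 11)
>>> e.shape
(17,)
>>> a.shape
(11, 5)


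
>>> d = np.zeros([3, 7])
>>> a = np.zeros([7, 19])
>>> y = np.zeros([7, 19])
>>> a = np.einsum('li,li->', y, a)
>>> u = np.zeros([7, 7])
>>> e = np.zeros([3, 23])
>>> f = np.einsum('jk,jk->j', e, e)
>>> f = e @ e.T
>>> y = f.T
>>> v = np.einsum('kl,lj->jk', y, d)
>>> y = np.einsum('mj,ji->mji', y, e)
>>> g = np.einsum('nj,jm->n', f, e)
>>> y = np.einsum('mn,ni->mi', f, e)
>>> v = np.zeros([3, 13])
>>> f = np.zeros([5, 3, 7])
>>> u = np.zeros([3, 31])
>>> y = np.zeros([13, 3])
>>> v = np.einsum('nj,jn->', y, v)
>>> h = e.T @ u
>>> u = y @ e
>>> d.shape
(3, 7)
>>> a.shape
()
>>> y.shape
(13, 3)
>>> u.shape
(13, 23)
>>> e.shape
(3, 23)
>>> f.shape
(5, 3, 7)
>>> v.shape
()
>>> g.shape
(3,)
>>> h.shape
(23, 31)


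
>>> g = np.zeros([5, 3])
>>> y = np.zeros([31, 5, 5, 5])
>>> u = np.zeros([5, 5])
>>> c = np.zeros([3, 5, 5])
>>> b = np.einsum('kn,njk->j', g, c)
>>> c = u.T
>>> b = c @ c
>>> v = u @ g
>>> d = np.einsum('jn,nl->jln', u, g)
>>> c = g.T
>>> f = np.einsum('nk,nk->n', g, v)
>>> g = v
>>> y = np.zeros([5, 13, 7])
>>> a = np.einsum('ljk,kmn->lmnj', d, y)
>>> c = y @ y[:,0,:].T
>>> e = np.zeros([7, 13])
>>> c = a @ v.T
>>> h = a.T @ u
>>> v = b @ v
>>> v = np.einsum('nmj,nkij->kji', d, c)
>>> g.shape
(5, 3)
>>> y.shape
(5, 13, 7)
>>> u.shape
(5, 5)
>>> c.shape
(5, 13, 7, 5)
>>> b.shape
(5, 5)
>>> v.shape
(13, 5, 7)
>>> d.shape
(5, 3, 5)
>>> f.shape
(5,)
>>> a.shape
(5, 13, 7, 3)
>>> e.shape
(7, 13)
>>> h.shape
(3, 7, 13, 5)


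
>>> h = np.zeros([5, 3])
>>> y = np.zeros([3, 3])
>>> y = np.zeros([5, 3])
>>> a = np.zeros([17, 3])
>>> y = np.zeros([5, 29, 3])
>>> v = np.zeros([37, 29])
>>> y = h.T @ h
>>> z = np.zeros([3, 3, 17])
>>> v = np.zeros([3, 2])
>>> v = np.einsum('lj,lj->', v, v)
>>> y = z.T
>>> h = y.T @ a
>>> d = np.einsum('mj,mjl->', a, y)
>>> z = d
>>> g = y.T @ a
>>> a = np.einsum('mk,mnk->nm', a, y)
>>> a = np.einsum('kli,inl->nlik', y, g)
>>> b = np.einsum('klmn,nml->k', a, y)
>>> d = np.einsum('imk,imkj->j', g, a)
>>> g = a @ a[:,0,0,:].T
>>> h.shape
(3, 3, 3)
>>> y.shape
(17, 3, 3)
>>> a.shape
(3, 3, 3, 17)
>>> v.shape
()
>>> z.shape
()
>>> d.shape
(17,)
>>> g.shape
(3, 3, 3, 3)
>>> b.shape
(3,)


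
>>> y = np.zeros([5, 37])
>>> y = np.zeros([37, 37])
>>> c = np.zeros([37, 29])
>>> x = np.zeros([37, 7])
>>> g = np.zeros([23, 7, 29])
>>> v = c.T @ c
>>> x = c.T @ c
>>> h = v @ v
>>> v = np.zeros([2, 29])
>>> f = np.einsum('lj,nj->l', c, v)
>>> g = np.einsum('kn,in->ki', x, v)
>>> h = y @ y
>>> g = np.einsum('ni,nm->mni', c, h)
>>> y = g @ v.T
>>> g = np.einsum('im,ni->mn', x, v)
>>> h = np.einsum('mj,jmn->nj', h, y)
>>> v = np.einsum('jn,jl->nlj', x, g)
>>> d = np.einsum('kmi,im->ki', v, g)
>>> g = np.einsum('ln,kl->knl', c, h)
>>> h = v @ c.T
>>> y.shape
(37, 37, 2)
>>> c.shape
(37, 29)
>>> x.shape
(29, 29)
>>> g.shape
(2, 29, 37)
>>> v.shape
(29, 2, 29)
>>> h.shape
(29, 2, 37)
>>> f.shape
(37,)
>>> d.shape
(29, 29)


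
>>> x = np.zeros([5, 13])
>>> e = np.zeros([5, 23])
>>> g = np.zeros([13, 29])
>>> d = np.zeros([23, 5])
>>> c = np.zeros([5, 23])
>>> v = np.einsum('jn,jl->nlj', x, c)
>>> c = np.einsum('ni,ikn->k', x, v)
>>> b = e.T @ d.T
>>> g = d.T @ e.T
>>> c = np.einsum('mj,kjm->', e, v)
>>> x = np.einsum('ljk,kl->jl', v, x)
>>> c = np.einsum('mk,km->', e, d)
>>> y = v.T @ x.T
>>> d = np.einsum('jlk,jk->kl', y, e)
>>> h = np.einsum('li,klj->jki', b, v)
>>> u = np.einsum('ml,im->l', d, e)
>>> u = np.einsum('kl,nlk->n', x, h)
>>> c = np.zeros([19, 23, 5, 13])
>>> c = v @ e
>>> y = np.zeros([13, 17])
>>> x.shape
(23, 13)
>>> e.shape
(5, 23)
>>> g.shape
(5, 5)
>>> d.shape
(23, 23)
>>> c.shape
(13, 23, 23)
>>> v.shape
(13, 23, 5)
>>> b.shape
(23, 23)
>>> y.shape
(13, 17)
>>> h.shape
(5, 13, 23)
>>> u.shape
(5,)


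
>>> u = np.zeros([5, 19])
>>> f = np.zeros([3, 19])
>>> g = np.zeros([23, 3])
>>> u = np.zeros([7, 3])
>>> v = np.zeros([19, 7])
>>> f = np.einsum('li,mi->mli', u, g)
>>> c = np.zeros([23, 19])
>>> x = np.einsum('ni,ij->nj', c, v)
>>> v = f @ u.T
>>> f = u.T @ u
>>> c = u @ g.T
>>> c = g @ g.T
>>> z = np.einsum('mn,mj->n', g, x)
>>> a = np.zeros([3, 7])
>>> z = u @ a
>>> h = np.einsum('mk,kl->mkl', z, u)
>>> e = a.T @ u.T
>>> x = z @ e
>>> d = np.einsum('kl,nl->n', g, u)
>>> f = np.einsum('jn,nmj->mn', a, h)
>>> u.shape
(7, 3)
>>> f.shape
(7, 7)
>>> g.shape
(23, 3)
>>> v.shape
(23, 7, 7)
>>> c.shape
(23, 23)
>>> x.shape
(7, 7)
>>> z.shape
(7, 7)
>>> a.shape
(3, 7)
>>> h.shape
(7, 7, 3)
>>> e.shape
(7, 7)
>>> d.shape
(7,)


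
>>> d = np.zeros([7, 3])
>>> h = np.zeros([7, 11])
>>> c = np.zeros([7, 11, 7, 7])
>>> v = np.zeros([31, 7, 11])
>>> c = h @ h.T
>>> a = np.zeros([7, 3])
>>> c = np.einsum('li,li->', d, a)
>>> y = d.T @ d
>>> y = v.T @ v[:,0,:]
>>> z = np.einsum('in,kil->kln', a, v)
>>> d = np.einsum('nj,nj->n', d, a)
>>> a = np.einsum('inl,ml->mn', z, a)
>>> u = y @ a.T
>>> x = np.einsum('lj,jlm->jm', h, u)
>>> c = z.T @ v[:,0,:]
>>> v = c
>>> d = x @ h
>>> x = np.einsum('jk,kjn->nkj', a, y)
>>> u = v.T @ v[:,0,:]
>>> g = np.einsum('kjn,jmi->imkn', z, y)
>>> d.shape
(11, 11)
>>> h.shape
(7, 11)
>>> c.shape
(3, 11, 11)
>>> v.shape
(3, 11, 11)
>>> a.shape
(7, 11)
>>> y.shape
(11, 7, 11)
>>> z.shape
(31, 11, 3)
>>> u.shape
(11, 11, 11)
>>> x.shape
(11, 11, 7)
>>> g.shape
(11, 7, 31, 3)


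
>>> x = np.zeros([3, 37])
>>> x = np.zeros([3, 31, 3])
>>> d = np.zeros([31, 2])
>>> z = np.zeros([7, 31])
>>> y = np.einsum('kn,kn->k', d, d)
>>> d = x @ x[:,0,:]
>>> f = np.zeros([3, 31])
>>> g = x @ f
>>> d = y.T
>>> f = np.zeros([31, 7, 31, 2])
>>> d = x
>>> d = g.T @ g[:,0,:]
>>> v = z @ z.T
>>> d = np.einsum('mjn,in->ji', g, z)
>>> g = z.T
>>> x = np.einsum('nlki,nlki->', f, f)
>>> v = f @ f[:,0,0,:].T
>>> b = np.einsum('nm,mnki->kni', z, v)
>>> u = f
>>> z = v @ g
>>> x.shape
()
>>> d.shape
(31, 7)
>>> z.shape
(31, 7, 31, 7)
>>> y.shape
(31,)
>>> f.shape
(31, 7, 31, 2)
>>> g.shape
(31, 7)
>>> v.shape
(31, 7, 31, 31)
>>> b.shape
(31, 7, 31)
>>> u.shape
(31, 7, 31, 2)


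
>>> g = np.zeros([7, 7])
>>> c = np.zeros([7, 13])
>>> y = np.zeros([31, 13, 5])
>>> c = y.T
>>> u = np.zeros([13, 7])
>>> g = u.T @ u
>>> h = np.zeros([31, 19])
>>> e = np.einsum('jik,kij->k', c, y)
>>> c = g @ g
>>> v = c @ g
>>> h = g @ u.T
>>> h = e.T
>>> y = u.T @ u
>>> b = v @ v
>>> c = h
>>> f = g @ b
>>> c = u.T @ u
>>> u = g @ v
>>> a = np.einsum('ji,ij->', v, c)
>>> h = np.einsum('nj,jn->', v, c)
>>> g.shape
(7, 7)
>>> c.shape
(7, 7)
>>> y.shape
(7, 7)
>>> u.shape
(7, 7)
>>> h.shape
()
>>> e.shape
(31,)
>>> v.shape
(7, 7)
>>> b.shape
(7, 7)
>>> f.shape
(7, 7)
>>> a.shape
()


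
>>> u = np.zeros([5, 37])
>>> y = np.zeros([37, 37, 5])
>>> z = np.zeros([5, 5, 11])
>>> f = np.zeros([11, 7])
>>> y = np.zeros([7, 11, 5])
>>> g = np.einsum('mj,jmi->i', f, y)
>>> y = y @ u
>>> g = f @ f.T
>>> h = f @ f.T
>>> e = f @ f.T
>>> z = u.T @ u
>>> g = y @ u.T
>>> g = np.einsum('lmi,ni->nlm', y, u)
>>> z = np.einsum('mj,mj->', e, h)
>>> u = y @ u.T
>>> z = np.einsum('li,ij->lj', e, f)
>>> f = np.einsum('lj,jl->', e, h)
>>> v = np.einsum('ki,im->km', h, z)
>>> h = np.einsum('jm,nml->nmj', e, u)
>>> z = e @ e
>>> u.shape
(7, 11, 5)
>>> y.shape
(7, 11, 37)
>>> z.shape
(11, 11)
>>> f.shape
()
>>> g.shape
(5, 7, 11)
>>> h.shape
(7, 11, 11)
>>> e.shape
(11, 11)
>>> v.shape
(11, 7)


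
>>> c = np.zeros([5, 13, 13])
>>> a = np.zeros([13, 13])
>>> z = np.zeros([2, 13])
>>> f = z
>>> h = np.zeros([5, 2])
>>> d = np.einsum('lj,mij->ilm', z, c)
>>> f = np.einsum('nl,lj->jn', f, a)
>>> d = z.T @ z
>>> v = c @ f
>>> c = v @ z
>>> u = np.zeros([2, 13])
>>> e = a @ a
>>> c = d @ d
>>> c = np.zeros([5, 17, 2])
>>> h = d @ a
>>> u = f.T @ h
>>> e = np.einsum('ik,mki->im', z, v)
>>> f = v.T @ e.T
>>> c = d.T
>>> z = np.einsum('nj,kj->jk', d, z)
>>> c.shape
(13, 13)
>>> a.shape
(13, 13)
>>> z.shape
(13, 2)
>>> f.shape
(2, 13, 2)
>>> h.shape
(13, 13)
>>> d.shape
(13, 13)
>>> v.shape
(5, 13, 2)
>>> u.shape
(2, 13)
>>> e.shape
(2, 5)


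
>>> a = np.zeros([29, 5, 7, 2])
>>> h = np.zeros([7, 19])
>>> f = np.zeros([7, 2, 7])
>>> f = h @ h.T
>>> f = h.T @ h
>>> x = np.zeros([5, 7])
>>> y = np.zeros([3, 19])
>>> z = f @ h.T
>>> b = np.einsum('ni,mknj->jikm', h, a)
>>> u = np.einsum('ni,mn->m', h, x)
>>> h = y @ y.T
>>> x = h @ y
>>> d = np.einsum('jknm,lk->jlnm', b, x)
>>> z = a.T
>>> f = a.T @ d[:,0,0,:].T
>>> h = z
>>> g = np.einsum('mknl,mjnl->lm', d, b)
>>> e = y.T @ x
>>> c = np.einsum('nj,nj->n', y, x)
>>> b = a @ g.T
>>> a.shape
(29, 5, 7, 2)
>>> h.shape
(2, 7, 5, 29)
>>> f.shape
(2, 7, 5, 2)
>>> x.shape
(3, 19)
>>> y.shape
(3, 19)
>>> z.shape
(2, 7, 5, 29)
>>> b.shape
(29, 5, 7, 29)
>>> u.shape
(5,)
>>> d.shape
(2, 3, 5, 29)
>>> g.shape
(29, 2)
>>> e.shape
(19, 19)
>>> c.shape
(3,)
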